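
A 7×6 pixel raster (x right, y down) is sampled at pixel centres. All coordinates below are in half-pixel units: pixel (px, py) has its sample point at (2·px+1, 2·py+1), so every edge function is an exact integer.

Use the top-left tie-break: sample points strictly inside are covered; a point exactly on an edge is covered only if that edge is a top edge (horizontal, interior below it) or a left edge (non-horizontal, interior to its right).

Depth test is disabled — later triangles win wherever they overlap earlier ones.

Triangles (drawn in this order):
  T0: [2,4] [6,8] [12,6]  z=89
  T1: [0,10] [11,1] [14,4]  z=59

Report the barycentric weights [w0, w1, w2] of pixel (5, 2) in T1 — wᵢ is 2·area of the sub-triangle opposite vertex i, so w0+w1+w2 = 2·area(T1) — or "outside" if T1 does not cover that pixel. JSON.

T0:
  2·area = 32  (B↔C swapped to make it positive)
  edge (2, 4)→(12, 6): d=(10,2) right/bottom  bias=-1
  edge (12, 6)→(6, 8): d=(-6,2) right/bottom  bias=-1
  edge (6, 8)→(2, 4): d=(-4,-4) top-left  bias=+0
    (0,1)@(1, 3): e=[-8,40,0] → ·  [on edge]
    (1,2)@(3, 5): e=[8,24,0] → █  [on edge]
    (2,2)@(5, 5): e=[4,20,8] → █
    (3,2)@(7, 5): e=[0,16,16] → ·  [on edge]
    (1,3)@(3, 7): e=[28,12,-8] → ·
    (2,3)@(5, 7): e=[24,8,0] → █  [on edge]
    (3,3)@(7, 7): e=[20,4,8] → █
    (4,3)@(9, 7): e=[16,0,16] → ·  [on edge]
    (1,4)@(3, 9): e=[48,0,-16] → ·  [on edge]
    (2,4)@(5, 9): e=[44,-4,-8] → ·
    (3,4)@(7, 9): e=[40,-8,0] → ·  [on edge]
    (4,5)@(9, 11): e=[56,-24,0] → ·  [on edge]
  covered (4 px):
    · · · · · · ·
    · · · · · · ·
    · █ █ · · · ·
    · · █ █ · · ·
    · · · · · · ·
    · · · · · · ·
T1:
  2·area = 60
  edge (0, 10)→(11, 1): d=(11,-9) top-left  bias=+0
  edge (11, 1)→(14, 4): d=(3,3) right/bottom  bias=-1
  edge (14, 4)→(0, 10): d=(-14,6) right/bottom  bias=-1
    (5,0)@(11, 1): e=[0,0,60] → ·  [on edge]
    (4,1)@(9, 3): e=[4,12,44] → █
    (5,1)@(11, 3): e=[22,6,32] → █
    (6,1)@(13, 3): e=[40,0,20] → ·  [on edge]
    (3,2)@(7, 5): e=[8,24,28] → █
    (6,2)@(13, 5): e=[62,6,-8] → ·
    (2,3)@(5, 7): e=[12,36,12] → █
    (3,3)@(7, 7): e=[30,30,0] → ·  [on edge]
    (4,3)@(9, 7): e=[48,24,-12] → ·
    (5,3)@(11, 7): e=[66,18,-24] → ·
    (2,4)@(5, 9): e=[34,42,-16] → ·
  covered (6 px):
    · · · · · · ·
    · · · · █ █ ·
    · · · █ █ █ ·
    · · █ · · · ·
    · · · · · · ·
    · · · · · · ·

Final: [12,4,44]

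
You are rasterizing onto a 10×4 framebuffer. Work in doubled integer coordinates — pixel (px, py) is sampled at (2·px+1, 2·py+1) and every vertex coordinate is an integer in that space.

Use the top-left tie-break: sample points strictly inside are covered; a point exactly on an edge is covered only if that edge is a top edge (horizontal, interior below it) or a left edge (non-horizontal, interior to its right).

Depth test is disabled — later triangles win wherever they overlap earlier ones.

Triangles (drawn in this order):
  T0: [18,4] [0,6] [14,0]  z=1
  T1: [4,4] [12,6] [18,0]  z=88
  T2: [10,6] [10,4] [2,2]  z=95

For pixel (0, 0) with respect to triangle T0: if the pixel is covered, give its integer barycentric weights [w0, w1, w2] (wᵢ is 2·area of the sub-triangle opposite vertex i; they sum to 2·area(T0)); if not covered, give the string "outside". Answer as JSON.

T0:
  2·area = 80
  edge (18, 4)→(0, 6): d=(-18,2) right/bottom  bias=-1
  edge (0, 6)→(14, 0): d=(14,-6) top-left  bias=+0
  edge (14, 0)→(18, 4): d=(4,4) right/bottom  bias=-1
    (6,0)@(13, 1): e=[64,8,8] → #
    (7,0)@(15, 1): e=[60,20,0] → ·  [on edge]
    (3,1)@(7, 3): e=[40,0,40] → #  [on edge]
    (4,1)@(9, 3): e=[36,12,32] → #
    (5,1)@(11, 3): e=[32,24,24] → #
    (7,1)@(15, 3): e=[24,48,8] → #
    (8,1)@(17, 3): e=[20,60,0] → ·  [on edge]
    (1,2)@(3, 5): e=[12,4,64] → #
    (2,2)@(5, 5): e=[8,16,56] → #
    (4,2)@(9, 5): e=[0,40,40] → ·  [on edge]
    (5,2)@(11, 5): e=[-4,52,32] → ·
    (6,2)@(13, 5): e=[-8,64,24] → ·
    (9,2)@(19, 5): e=[-20,100,0] → ·  [on edge]
  covered (9 px):
    · · · · · · # · · ·
    · · · # # # # # · ·
    · # # # · · · · · ·
    · · · · · · · · · ·
T1:
  2·area = 60  (B↔C swapped to make it positive)
  edge (4, 4)→(18, 0): d=(14,-4) top-left  bias=+0
  edge (18, 0)→(12, 6): d=(-6,6) right/bottom  bias=-1
  edge (12, 6)→(4, 4): d=(-8,-2) top-left  bias=+0
    (7,0)@(15, 1): e=[2,12,46] → #
    (8,0)@(17, 1): e=[10,0,50] → ·  [on edge]
    (4,1)@(9, 3): e=[6,36,18] → #
    (5,1)@(11, 3): e=[14,24,22] → #
    (6,1)@(13, 3): e=[22,12,26] → #
    (7,1)@(15, 3): e=[30,0,30] → ·  [on edge]
    (4,2)@(9, 5): e=[34,24,2] → #
    (6,2)@(13, 5): e=[50,0,10] → ·  [on edge]
    (4,3)@(9, 7): e=[62,12,-14] → ·
    (5,3)@(11, 7): e=[70,0,-10] → ·  [on edge]
  covered (6 px):
    · · · · · · · # · ·
    · · · · # # # · · ·
    · · · · # # · · · ·
    · · · · · · · · · ·
T2:
  2·area = 16  (B↔C swapped to make it positive)
  edge (10, 6)→(2, 2): d=(-8,-4) top-left  bias=+0
  edge (2, 2)→(10, 4): d=(8,2) right/bottom  bias=-1
  edge (10, 4)→(10, 6): d=(0,2) right/bottom  bias=-1
    (2,1)@(5, 3): e=[4,2,10] → #
    (3,1)@(7, 3): e=[12,-2,6] → ·
    (2,2)@(5, 5): e=[-12,18,10] → ·
    (4,2)@(9, 5): e=[4,10,2] → #
    (5,2)@(11, 5): e=[12,6,-2] → ·
    (4,3)@(9, 7): e=[-12,26,2] → ·
  covered (2 px):
    · · · · · · · · · ·
    · · # · · · · · · ·
    · · · · # · · · · ·
    · · · · · · · · · ·

Answer: "outside"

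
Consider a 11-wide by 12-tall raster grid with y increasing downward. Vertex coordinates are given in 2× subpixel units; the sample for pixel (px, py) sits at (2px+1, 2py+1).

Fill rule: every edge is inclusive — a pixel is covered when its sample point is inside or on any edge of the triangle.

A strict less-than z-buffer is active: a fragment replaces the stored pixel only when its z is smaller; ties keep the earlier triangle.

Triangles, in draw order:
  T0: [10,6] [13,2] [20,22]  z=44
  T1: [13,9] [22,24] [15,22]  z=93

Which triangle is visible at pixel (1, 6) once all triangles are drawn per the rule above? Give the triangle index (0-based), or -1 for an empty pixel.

T0:
  2·area = 88
  edge (10, 6)→(13, 2): d=(3,-4) inclusive
  edge (13, 2)→(20, 22): d=(7,20) inclusive
  edge (20, 22)→(10, 6): d=(-10,-16) inclusive
    (6,1)@(13, 3): e=[3,7,78] → X
    (7,1)@(15, 3): e=[11,-33,110] → .
    (5,2)@(11, 5): e=[1,61,26] → X
    (7,2)@(15, 5): e=[17,-19,90] → .
    (5,3)@(11, 7): e=[7,75,6] → X
    (7,3)@(15, 7): e=[23,-5,70] → .
    (5,4)@(11, 9): e=[13,89,-14] → .
    (6,4)@(13, 9): e=[21,49,18] → X
    (7,4)@(15, 9): e=[29,9,50] → X
    (8,4)@(17, 9): e=[37,-31,82] → .
    (6,5)@(13, 11): e=[27,63,-2] → .
    (7,5)@(15, 11): e=[35,23,30] → X
  covered (11 px):
    . . . . . . . . . . .
    . . . . . . X . . . .
    . . . . . X X . . . .
    . . . . . X X . . . .
    . . . . . . X X . . .
    . . . . . . . X . . .
    . . . . . . . X . . .
    . . . . . . . . X . .
    . . . . . . . . X . .
    . . . . . . . . . . .
    . . . . . . . . . . .
    . . . . . . . . . . .
T1:
  2·area = 87
  edge (13, 9)→(22, 24): d=(9,15) inclusive
  edge (22, 24)→(15, 22): d=(-7,-2) inclusive
  edge (15, 22)→(13, 9): d=(-2,-13) inclusive
    (6,4)@(13, 9): e=[0,87,0] → X  [on edge]
    (7,4)@(15, 9): e=[-30,91,26] → .
    (6,5)@(13, 11): e=[18,73,-4] → .
    (7,6)@(15, 13): e=[6,63,18] → X
    (8,6)@(17, 13): e=[-24,67,44] → .
    (7,7)@(15, 15): e=[24,49,14] → X
    (8,7)@(17, 15): e=[-6,53,40] → .
    (7,8)@(15, 17): e=[42,35,10] → X
    (8,8)@(17, 17): e=[12,39,36] → X
    (9,8)@(19, 17): e=[-18,43,62] → .
    (7,9)@(15, 19): e=[60,21,6] → X
    (9,9)@(19, 19): e=[0,29,58] → X  [on edge]
  covered (13 px):
    . . . . . . . . . . .
    . . . . . . . . . . .
    . . . . . . . . . . .
    . . . . . . . . . . .
    . . . . . . X . . . .
    . . . . . . . . . . .
    . . . . . . . X . . .
    . . . . . . . X . . .
    . . . . . . . X X . .
    . . . . . . . X X X .
    . . . . . . . X X X .
    . . . . . . . . . X X

Z-buffer (winner per pixel, '.' = empty):
  . . . . . . . . . . .
  . . . . . . 0 . . . .
  . . . . . 0 0 . . . .
  . . . . . 0 0 . . . .
  . . . . . . 0 0 . . .
  . . . . . . . 0 . . .
  . . . . . . . 0 . . .
  . . . . . . . 1 0 . .
  . . . . . . . 1 0 . .
  . . . . . . . 1 1 1 .
  . . . . . . . 1 1 1 .
  . . . . . . . . . 1 1

Final: -1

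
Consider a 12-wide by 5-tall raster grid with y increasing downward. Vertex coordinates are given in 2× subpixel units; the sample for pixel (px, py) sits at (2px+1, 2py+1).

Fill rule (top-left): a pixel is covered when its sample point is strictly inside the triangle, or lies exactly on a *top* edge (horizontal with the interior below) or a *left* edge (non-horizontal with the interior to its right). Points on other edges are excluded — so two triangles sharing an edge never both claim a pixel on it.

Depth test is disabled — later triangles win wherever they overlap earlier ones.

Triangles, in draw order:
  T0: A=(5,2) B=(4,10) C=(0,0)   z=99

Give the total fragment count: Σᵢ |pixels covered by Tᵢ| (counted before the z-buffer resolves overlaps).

T0:
  2·area = 42
  edge (5, 2)→(4, 10): d=(-1,8) right/bottom  bias=-1
  edge (4, 10)→(0, 0): d=(-4,-10) top-left  bias=+0
  edge (0, 0)→(5, 2): d=(5,2) right/bottom  bias=-1
    (0,0)@(1, 1): e=[33,6,3] → █
    (1,0)@(3, 1): e=[17,26,-1] → ·
    (0,1)@(1, 3): e=[31,-2,13] → ·
    (1,1)@(3, 3): e=[15,18,9] → █
    (2,1)@(5, 3): e=[-1,38,5] → ·
    (1,2)@(3, 5): e=[13,10,19] → █
    (2,2)@(5, 5): e=[-3,30,15] → ·
    (1,3)@(3, 7): e=[11,2,29] → █
    (2,3)@(5, 7): e=[-5,22,25] → ·
    (1,4)@(3, 9): e=[9,-6,39] → ·
  covered (4 px):
    █ · · · · · · · · · · ·
    · █ · · · · · · · · · ·
    · █ · · · · · · · · · ·
    · █ · · · · · · · · · ·
    · · · · · · · · · · · ·

Final: 4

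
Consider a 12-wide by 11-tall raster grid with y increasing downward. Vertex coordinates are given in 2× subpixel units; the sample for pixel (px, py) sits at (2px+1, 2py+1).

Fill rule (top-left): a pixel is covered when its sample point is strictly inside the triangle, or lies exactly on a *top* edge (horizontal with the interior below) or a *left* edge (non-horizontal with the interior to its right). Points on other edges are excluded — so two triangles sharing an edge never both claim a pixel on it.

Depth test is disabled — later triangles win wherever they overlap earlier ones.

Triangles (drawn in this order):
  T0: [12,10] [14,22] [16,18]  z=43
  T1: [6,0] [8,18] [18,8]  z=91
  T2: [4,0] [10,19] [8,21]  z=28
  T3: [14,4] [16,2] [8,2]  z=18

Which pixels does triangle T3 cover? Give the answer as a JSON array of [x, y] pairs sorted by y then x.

T0:
  2·area = 32  (B↔C swapped to make it positive)
  edge (12, 10)→(16, 18): d=(4,8) right/bottom  bias=-1
  edge (16, 18)→(14, 22): d=(-2,4) right/bottom  bias=-1
  edge (14, 22)→(12, 10): d=(-2,-12) top-left  bias=+0
    (6,6)@(13, 13): e=[4,22,6] → #
    (7,6)@(15, 13): e=[-12,14,30] → ·
    (6,7)@(13, 15): e=[12,18,2] → #
    (7,7)@(15, 15): e=[-4,10,26] → ·
    (6,8)@(13, 17): e=[20,14,-2] → ·
    (7,8)@(15, 17): e=[4,6,22] → #
    (8,8)@(17, 17): e=[-12,-2,46] → ·
    (7,9)@(15, 19): e=[12,2,18] → #
    (8,9)@(17, 19): e=[-4,-6,42] → ·
    (7,10)@(15, 21): e=[20,-2,14] → ·
  covered (4 px):
    · · · · · · · · · · · ·
    · · · · · · · · · · · ·
    · · · · · · · · · · · ·
    · · · · · · · · · · · ·
    · · · · · · · · · · · ·
    · · · · · · · · · · · ·
    · · · · · · # · · · · ·
    · · · · · · # · · · · ·
    · · · · · · · # · · · ·
    · · · · · · · # · · · ·
    · · · · · · · · · · · ·
T1:
  2·area = 200  (B↔C swapped to make it positive)
  edge (6, 0)→(18, 8): d=(12,8) right/bottom  bias=-1
  edge (18, 8)→(8, 18): d=(-10,10) right/bottom  bias=-1
  edge (8, 18)→(6, 0): d=(-2,-18) top-left  bias=+0
    (3,0)@(7, 1): e=[4,180,16] → #
    (4,0)@(9, 1): e=[-12,160,52] → ·
    (3,1)@(7, 3): e=[28,160,12] → #
    (4,1)@(9, 3): e=[12,140,48] → #
    (5,1)@(11, 3): e=[-4,120,84] → ·
    (11,1)@(23, 3): e=[-100,0,300] → ·  [on edge]
    (3,2)@(7, 5): e=[52,140,8] → #
    (5,2)@(11, 5): e=[20,100,80] → #
    (6,2)@(13, 5): e=[4,80,116] → #
    (7,2)@(15, 5): e=[-12,60,152] → ·
    (10,2)@(21, 5): e=[-60,0,260] → ·  [on edge]
    (3,3)@(7, 7): e=[76,120,4] → #
    (9,3)@(19, 7): e=[-20,0,220] → ·  [on edge]
    (3,4)@(7, 9): e=[100,100,0] → #  [on edge]
    (8,4)@(17, 9): e=[20,0,180] → ·  [on edge]
    (7,5)@(15, 11): e=[60,0,140] → ·  [on edge]
    (6,6)@(13, 13): e=[100,0,100] → ·  [on edge]
    (5,7)@(11, 15): e=[140,0,60] → ·  [on edge]
    (4,8)@(9, 17): e=[180,0,20] → ·  [on edge]
    (3,9)@(7, 19): e=[220,0,-20] → ·  [on edge]
    (2,10)@(5, 21): e=[260,0,-60] → ·  [on edge]
  covered (23 px):
    · · · # · · · · · · · ·
    · · · # # · · · · · · ·
    · · · # # # # · · · · ·
    · · · # # # # # · · · ·
    · · · # # # # # · · · ·
    · · · · # # # · · · · ·
    · · · · # # · · · · · ·
    · · · · # · · · · · · ·
    · · · · · · · · · · · ·
    · · · · · · · · · · · ·
    · · · · · · · · · · · ·
T2:
  2·area = 50
  edge (4, 0)→(10, 19): d=(6,19) right/bottom  bias=-1
  edge (10, 19)→(8, 21): d=(-2,2) right/bottom  bias=-1
  edge (8, 21)→(4, 0): d=(-4,-21) top-left  bias=+0
    (2,2)@(5, 5): e=[11,38,1] → #
    (3,2)@(7, 5): e=[-27,34,43] → ·
    (2,3)@(5, 7): e=[23,34,-7] → ·
    (3,5)@(7, 11): e=[9,22,19] → #
    (4,5)@(9, 11): e=[-29,18,61] → ·
    (3,6)@(7, 13): e=[21,18,11] → #
    (4,6)@(9, 13): e=[-17,14,53] → ·
    (3,7)@(7, 15): e=[33,14,3] → #
    (4,7)@(9, 15): e=[-5,10,45] → ·
    (3,8)@(7, 17): e=[45,10,-5] → ·
    (4,8)@(9, 17): e=[7,6,37] → #
    (5,8)@(11, 17): e=[-31,2,79] → ·
  covered (6 px):
    · · · · · · · · · · · ·
    · · · · · · · · · · · ·
    · · # · · · · · · · · ·
    · · · · · · · · · · · ·
    · · · · · · · · · · · ·
    · · · # · · · · · · · ·
    · · · # · · · · · · · ·
    · · · # · · · · · · · ·
    · · · · # · · · · · · ·
    · · · · # · · · · · · ·
    · · · · · · · · · · · ·
T3:
  2·area = 16  (B↔C swapped to make it positive)
  edge (14, 4)→(8, 2): d=(-6,-2) top-left  bias=+0
  edge (8, 2)→(16, 2): d=(8,0) top-left  bias=+0
  edge (16, 2)→(14, 4): d=(-2,2) right/bottom  bias=-1
    (2,0)@(5, 1): e=[0,-8,24] → ·  [on edge]
    (8,0)@(17, 1): e=[24,-8,0] → ·  [on edge]
    (5,1)@(11, 3): e=[0,8,8] → #  [on edge]
    (6,1)@(13, 3): e=[4,8,4] → #
    (7,1)@(15, 3): e=[8,8,0] → ·  [on edge]
    (5,2)@(11, 5): e=[-12,24,4] → ·
    (6,2)@(13, 5): e=[-8,24,0] → ·  [on edge]
    (8,2)@(17, 5): e=[0,24,-8] → ·  [on edge]
    (5,3)@(11, 7): e=[-24,40,0] → ·  [on edge]
    (11,3)@(23, 7): e=[0,40,-24] → ·  [on edge]
    (4,4)@(9, 9): e=[-40,56,0] → ·  [on edge]
    (3,5)@(7, 11): e=[-56,72,0] → ·  [on edge]
    (2,6)@(5, 13): e=[-72,88,0] → ·  [on edge]
    (1,7)@(3, 15): e=[-88,104,0] → ·  [on edge]
    (0,8)@(1, 17): e=[-104,120,0] → ·  [on edge]
  covered (2 px):
    · · · · · · · · · · · ·
    · · · · · # # · · · · ·
    · · · · · · · · · · · ·
    · · · · · · · · · · · ·
    · · · · · · · · · · · ·
    · · · · · · · · · · · ·
    · · · · · · · · · · · ·
    · · · · · · · · · · · ·
    · · · · · · · · · · · ·
    · · · · · · · · · · · ·
    · · · · · · · · · · · ·

Answer: [[5,1],[6,1]]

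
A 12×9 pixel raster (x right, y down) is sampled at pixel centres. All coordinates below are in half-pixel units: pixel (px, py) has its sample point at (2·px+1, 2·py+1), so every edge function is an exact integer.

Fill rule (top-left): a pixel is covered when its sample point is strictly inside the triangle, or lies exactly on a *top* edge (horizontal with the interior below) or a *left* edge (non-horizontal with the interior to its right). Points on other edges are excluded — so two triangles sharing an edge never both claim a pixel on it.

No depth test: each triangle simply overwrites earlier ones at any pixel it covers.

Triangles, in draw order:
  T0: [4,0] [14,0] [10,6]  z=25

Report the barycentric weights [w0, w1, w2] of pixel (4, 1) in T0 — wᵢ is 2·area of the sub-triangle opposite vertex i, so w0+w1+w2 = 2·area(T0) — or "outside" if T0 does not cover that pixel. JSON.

T0:
  2·area = 60
  edge (4, 0)→(14, 0): d=(10,0) top-left  bias=+0
  edge (14, 0)→(10, 6): d=(-4,6) right/bottom  bias=-1
  edge (10, 6)→(4, 0): d=(-6,-6) top-left  bias=+0
    (2,0)@(5, 1): e=[10,50,0] → #  [on edge]
    (3,0)@(7, 1): e=[10,38,12] → #
    (4,0)@(9, 1): e=[10,26,24] → #
    (5,0)@(11, 1): e=[10,14,36] → #
    (6,0)@(13, 1): e=[10,2,48] → #
    (7,0)@(15, 1): e=[10,-10,60] → ·
    (2,1)@(5, 3): e=[30,42,-12] → ·
    (3,1)@(7, 3): e=[30,30,0] → #  [on edge]
    (6,1)@(13, 3): e=[30,-6,36] → ·
    (3,2)@(7, 5): e=[50,22,-12] → ·
    (4,2)@(9, 5): e=[50,10,0] → #  [on edge]
    (5,2)@(11, 5): e=[50,-2,12] → ·
    (5,3)@(11, 7): e=[70,-10,0] → ·  [on edge]
    (6,4)@(13, 9): e=[90,-30,0] → ·  [on edge]
    (7,5)@(15, 11): e=[110,-50,0] → ·  [on edge]
    (8,6)@(17, 13): e=[130,-70,0] → ·  [on edge]
    (9,7)@(19, 15): e=[150,-90,0] → ·  [on edge]
    (10,8)@(21, 17): e=[170,-110,0] → ·  [on edge]
  covered (9 px):
    · · # # # # # · · · · ·
    · · · # # # · · · · · ·
    · · · · # · · · · · · ·
    · · · · · · · · · · · ·
    · · · · · · · · · · · ·
    · · · · · · · · · · · ·
    · · · · · · · · · · · ·
    · · · · · · · · · · · ·
    · · · · · · · · · · · ·

Answer: [18,12,30]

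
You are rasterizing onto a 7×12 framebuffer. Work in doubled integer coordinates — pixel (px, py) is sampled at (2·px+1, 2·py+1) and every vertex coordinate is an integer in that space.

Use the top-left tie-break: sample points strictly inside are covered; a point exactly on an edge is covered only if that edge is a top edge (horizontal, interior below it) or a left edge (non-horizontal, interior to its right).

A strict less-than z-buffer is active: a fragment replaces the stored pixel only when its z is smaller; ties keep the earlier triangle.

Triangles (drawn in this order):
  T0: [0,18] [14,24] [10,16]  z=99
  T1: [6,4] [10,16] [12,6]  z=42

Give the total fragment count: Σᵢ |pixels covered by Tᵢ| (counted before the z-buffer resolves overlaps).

T0:
  2·area = 88  (B↔C swapped to make it positive)
  edge (0, 18)→(10, 16): d=(10,-2) top-left  bias=+0
  edge (10, 16)→(14, 24): d=(4,8) right/bottom  bias=-1
  edge (14, 24)→(0, 18): d=(-14,-6) top-left  bias=+0
    (2,8)@(5, 17): e=[0,44,44] → #  [on edge]
    (3,8)@(7, 17): e=[4,28,56] → #
    (4,8)@(9, 17): e=[8,12,68] → #
    (5,8)@(11, 17): e=[12,-4,80] → ·
    (1,9)@(3, 19): e=[16,68,4] → #
    (5,9)@(11, 19): e=[32,4,52] → #
    (6,9)@(13, 19): e=[36,-12,64] → ·
    (1,10)@(3, 21): e=[36,76,-24] → ·
    (2,10)@(5, 21): e=[40,60,-12] → ·
    (3,10)@(7, 21): e=[44,44,0] → #  [on edge]
    (6,10)@(13, 21): e=[56,-4,36] → ·
    (3,11)@(7, 23): e=[64,52,-28] → ·
  covered (12 px):
    · · · · · · ·
    · · · · · · ·
    · · · · · · ·
    · · · · · · ·
    · · · · · · ·
    · · · · · · ·
    · · · · · · ·
    · · · · · · ·
    · · # # # · ·
    · # # # # # ·
    · · · # # # ·
    · · · · · · #
T1:
  2·area = 64  (B↔C swapped to make it positive)
  edge (6, 4)→(12, 6): d=(6,2) right/bottom  bias=-1
  edge (12, 6)→(10, 16): d=(-2,10) right/bottom  bias=-1
  edge (10, 16)→(6, 4): d=(-4,-12) top-left  bias=+0
    (2,0)@(5, 1): e=[-16,80,0] → ·  [on edge]
    (6,0)@(13, 1): e=[-32,0,96] → ·  [on edge]
    (1,1)@(3, 3): e=[0,96,-32] → ·  [on edge]
    (3,2)@(7, 5): e=[4,52,8] → #
    (4,2)@(9, 5): e=[0,32,32] → ·  [on edge]
    (3,3)@(7, 7): e=[16,48,0] → #  [on edge]
    (4,3)@(9, 7): e=[12,28,24] → #
    (5,3)@(11, 7): e=[8,8,48] → #
    (6,3)@(13, 7): e=[4,-12,72] → ·
    (3,4)@(7, 9): e=[28,44,-8] → ·
    (4,4)@(9, 9): e=[24,24,16] → #
    (6,4)@(13, 9): e=[16,-16,64] → ·
    (5,5)@(11, 11): e=[32,0,32] → ·  [on edge]
    (4,6)@(9, 13): e=[48,16,0] → #  [on edge]
    (5,9)@(11, 19): e=[80,-16,0] → ·  [on edge]
    (4,10)@(9, 21): e=[96,0,-32] → ·  [on edge]
  covered (8 px):
    · · · · · · ·
    · · · · · · ·
    · · · # · · ·
    · · · # # # ·
    · · · · # # ·
    · · · · # · ·
    · · · · # · ·
    · · · · · · ·
    · · · · · · ·
    · · · · · · ·
    · · · · · · ·
    · · · · · · ·

Final: 20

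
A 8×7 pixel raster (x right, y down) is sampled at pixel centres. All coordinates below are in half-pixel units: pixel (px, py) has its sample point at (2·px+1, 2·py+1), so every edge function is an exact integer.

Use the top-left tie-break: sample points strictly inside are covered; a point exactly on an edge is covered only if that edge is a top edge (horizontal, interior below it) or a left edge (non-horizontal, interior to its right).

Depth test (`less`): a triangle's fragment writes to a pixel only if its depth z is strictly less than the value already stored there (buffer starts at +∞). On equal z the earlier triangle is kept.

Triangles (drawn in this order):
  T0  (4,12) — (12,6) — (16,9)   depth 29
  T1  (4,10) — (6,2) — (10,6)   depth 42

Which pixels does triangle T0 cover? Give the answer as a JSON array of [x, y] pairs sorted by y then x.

T0:
  2·area = 48
  edge (4, 12)→(12, 6): d=(8,-6) top-left  bias=+0
  edge (12, 6)→(16, 9): d=(4,3) right/bottom  bias=-1
  edge (16, 9)→(4, 12): d=(-12,3) right/bottom  bias=-1
    (5,3)@(11, 7): e=[2,7,39] → X
    (6,3)@(13, 7): e=[14,1,33] → X
    (7,3)@(15, 7): e=[26,-5,27] → .
    (4,4)@(9, 9): e=[6,21,21] → X
    (7,4)@(15, 9): e=[42,3,3] → X
    (3,5)@(7, 11): e=[10,35,3] → X
    (4,5)@(9, 11): e=[22,29,-3] → .
    (5,5)@(11, 11): e=[34,23,-9] → .
    (6,5)@(13, 11): e=[46,17,-15] → .
    (7,5)@(15, 11): e=[58,11,-21] → .
    (3,6)@(7, 13): e=[26,43,-21] → .
  covered (7 px):
    . . . . . . . .
    . . . . . . . .
    . . . . . . . .
    . . . . . X X .
    . . . . X X X X
    . . . X . . . .
    . . . . . . . .
T1:
  2·area = 40
  edge (4, 10)→(6, 2): d=(2,-8) top-left  bias=+0
  edge (6, 2)→(10, 6): d=(4,4) right/bottom  bias=-1
  edge (10, 6)→(4, 10): d=(-6,4) right/bottom  bias=-1
    (2,0)@(5, 1): e=[-10,0,50] → .  [on edge]
    (3,1)@(7, 3): e=[10,0,30] → .  [on edge]
    (3,2)@(7, 5): e=[14,8,18] → X
    (4,2)@(9, 5): e=[30,0,10] → .  [on edge]
    (2,3)@(5, 7): e=[2,24,14] → X
    (4,3)@(9, 7): e=[34,8,-2] → .
    (5,3)@(11, 7): e=[50,0,-10] → .  [on edge]
    (2,4)@(5, 9): e=[6,32,2] → X
    (3,4)@(7, 9): e=[22,24,-6] → .
    (6,4)@(13, 9): e=[70,0,-30] → .  [on edge]
    (2,5)@(5, 11): e=[10,40,-10] → .
    (7,5)@(15, 11): e=[90,0,-50] → .  [on edge]
  covered (4 px):
    . . . . . . . .
    . . . . . . . .
    . . . X . . . .
    . . X X . . . .
    . . X . . . . .
    . . . . . . . .
    . . . . . . . .

Result: [[5,3],[6,3],[4,4],[5,4],[6,4],[7,4],[3,5]]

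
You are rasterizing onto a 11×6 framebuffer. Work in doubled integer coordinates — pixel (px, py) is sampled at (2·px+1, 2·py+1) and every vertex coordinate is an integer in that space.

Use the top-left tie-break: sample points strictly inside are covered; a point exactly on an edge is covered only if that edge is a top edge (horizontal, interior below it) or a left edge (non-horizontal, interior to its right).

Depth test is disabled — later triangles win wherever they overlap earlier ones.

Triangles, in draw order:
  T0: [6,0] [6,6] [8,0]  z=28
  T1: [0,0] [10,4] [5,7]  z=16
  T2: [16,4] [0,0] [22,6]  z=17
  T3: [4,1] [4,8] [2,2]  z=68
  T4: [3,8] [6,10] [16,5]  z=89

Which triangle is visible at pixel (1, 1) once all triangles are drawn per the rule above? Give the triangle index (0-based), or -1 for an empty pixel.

T0:
  2·area = 12  (B↔C swapped to make it positive)
  edge (6, 0)→(8, 0): d=(2,0) top-left  bias=+0
  edge (8, 0)→(6, 6): d=(-2,6) right/bottom  bias=-1
  edge (6, 6)→(6, 0): d=(0,-6) top-left  bias=+0
    (3,0)@(7, 1): e=[2,4,6] → #
    (4,0)@(9, 1): e=[2,-8,18] → ·
    (3,1)@(7, 3): e=[6,0,6] → ·  [on edge]
    (2,4)@(5, 9): e=[18,0,-6] → ·  [on edge]
  covered (1 px):
    · · · # · · · · · · ·
    · · · · · · · · · · ·
    · · · · · · · · · · ·
    · · · · · · · · · · ·
    · · · · · · · · · · ·
    · · · · · · · · · · ·
T1:
  2·area = 50
  edge (0, 0)→(10, 4): d=(10,4) right/bottom  bias=-1
  edge (10, 4)→(5, 7): d=(-5,3) right/bottom  bias=-1
  edge (5, 7)→(0, 0): d=(-5,-7) top-left  bias=+0
    (0,0)@(1, 1): e=[6,42,2] → #
    (1,0)@(3, 1): e=[-2,36,16] → ·
    (7,0)@(15, 1): e=[-50,0,100] → ·  [on edge]
    (0,1)@(1, 3): e=[26,32,-8] → ·
    (1,1)@(3, 3): e=[18,26,6] → #
    (2,1)@(5, 3): e=[10,20,20] → #
    (3,1)@(7, 3): e=[2,14,34] → #
    (4,1)@(9, 3): e=[-6,8,48] → ·
    (1,2)@(3, 5): e=[38,16,-4] → ·
    (2,2)@(5, 5): e=[30,10,10] → #
    (4,2)@(9, 5): e=[14,-2,38] → ·
    (2,3)@(5, 7): e=[50,0,0] → ·  [on edge]
  covered (6 px):
    # · · · · · · · · · ·
    · # # # · · · · · · ·
    · · # # · · · · · · ·
    · · · · · · · · · · ·
    · · · · · · · · · · ·
    · · · · · · · · · · ·
T2:
  2·area = 8  (B↔C swapped to make it positive)
  edge (16, 4)→(22, 6): d=(6,2) right/bottom  bias=-1
  edge (22, 6)→(0, 0): d=(-22,-6) top-left  bias=+0
  edge (0, 0)→(16, 4): d=(16,4) right/bottom  bias=-1
    (3,0)@(7, 1): e=[0,20,-12] → ·  [on edge]
    (5,1)@(11, 3): e=[4,0,4] → #  [on edge]
    (6,1)@(13, 3): e=[0,12,-4] → ·  [on edge]
    (5,2)@(11, 5): e=[16,-44,36] → ·
    (9,2)@(19, 5): e=[0,4,4] → ·  [on edge]
  covered (1 px):
    · · · · · · · · · · ·
    · · · · · # · · · · ·
    · · · · · · · · · · ·
    · · · · · · · · · · ·
    · · · · · · · · · · ·
    · · · · · · · · · · ·
T3:
  2·area = 14
  edge (4, 1)→(4, 8): d=(0,7) right/bottom  bias=-1
  edge (4, 8)→(2, 2): d=(-2,-6) top-left  bias=+0
  edge (2, 2)→(4, 1): d=(2,-1) top-left  bias=+0
    (1,1)@(3, 3): e=[7,4,3] → #
    (2,1)@(5, 3): e=[-7,16,5] → ·
    (1,2)@(3, 5): e=[7,0,7] → #  [on edge]
    (2,2)@(5, 5): e=[-7,12,9] → ·
    (1,3)@(3, 7): e=[7,-4,11] → ·
    (2,5)@(5, 11): e=[-7,0,21] → ·  [on edge]
  covered (2 px):
    · · · · · · · · · · ·
    · # · · · · · · · · ·
    · # · · · · · · · · ·
    · · · · · · · · · · ·
    · · · · · · · · · · ·
    · · · · · · · · · · ·
T4:
  2·area = 35  (B↔C swapped to make it positive)
  edge (3, 8)→(16, 5): d=(13,-3) top-left  bias=+0
  edge (16, 5)→(6, 10): d=(-10,5) right/bottom  bias=-1
  edge (6, 10)→(3, 8): d=(-3,-2) top-left  bias=+0
    (4,3)@(9, 7): e=[5,15,15] → #
    (5,3)@(11, 7): e=[11,5,19] → #
    (6,3)@(13, 7): e=[17,-5,23] → ·
    (2,4)@(5, 9): e=[19,15,1] → #
    (3,4)@(7, 9): e=[25,5,5] → #
    (4,4)@(9, 9): e=[31,-5,9] → ·
    (5,4)@(11, 9): e=[37,-15,13] → ·
    (2,5)@(5, 11): e=[45,-5,-5] → ·
    (3,5)@(7, 11): e=[51,-15,-1] → ·
  covered (4 px):
    · · · · · · · · · · ·
    · · · · · · · · · · ·
    · · · · · · · · · · ·
    · · · · # # · · · · ·
    · · # # · · · · · · ·
    · · · · · · · · · · ·

Z-buffer (winner per pixel, '.' = empty):
  1 . . 0 . . . . . . .
  . 3 1 1 . 2 . . . . .
  . 3 1 1 . . . . . . .
  . . . . 4 4 . . . . .
  . . 4 4 . . . . . . .
  . . . . . . . . . . .

Result: 3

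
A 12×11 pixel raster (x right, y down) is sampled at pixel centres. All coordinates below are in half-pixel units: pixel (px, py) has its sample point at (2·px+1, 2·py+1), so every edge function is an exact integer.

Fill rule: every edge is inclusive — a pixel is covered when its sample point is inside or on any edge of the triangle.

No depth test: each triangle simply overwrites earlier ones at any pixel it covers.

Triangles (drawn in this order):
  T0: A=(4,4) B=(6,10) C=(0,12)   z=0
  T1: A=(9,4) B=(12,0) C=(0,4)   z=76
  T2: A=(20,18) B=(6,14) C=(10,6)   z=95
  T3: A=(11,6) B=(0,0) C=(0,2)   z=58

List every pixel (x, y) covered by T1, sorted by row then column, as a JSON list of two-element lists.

T0:
  2·area = 40
  edge (4, 4)→(6, 10): d=(2,6) inclusive
  edge (6, 10)→(0, 12): d=(-6,2) inclusive
  edge (0, 12)→(4, 4): d=(4,-8) inclusive
    (1,0)@(3, 1): e=[0,60,-20] → ·  [on edge]
    (10,2)@(21, 5): e=[-100,0,140] → ·  [on edge]
    (1,3)@(3, 7): e=[12,24,4] → █
    (2,3)@(5, 7): e=[0,20,20] → █  [on edge]
    (3,3)@(7, 7): e=[-12,16,36] → ·
    (7,3)@(15, 7): e=[-60,0,100] → ·  [on edge]
    (1,4)@(3, 9): e=[16,12,12] → █
    (3,4)@(7, 9): e=[-8,4,44] → ·
    (4,4)@(9, 9): e=[-20,0,60] → ·  [on edge]
    (0,5)@(1, 11): e=[32,4,4] → █
    (1,5)@(3, 11): e=[20,0,20] → █  [on edge]
    (2,5)@(5, 11): e=[8,-4,36] → ·
    (3,6)@(7, 13): e=[0,-20,60] → ·  [on edge]
    (4,9)@(9, 19): e=[0,-60,100] → ·  [on edge]
  covered (6 px):
    · · · · · · · · · · · ·
    · · · · · · · · · · · ·
    · · · · · · · · · · · ·
    · █ █ · · · · · · · · ·
    · █ █ · · · · · · · · ·
    █ █ · · · · · · · · · ·
    · · · · · · · · · · · ·
    · · · · · · · · · · · ·
    · · · · · · · · · · · ·
    · · · · · · · · · · · ·
    · · · · · · · · · · · ·
T1:
  2·area = 36  (B↔C swapped to make it positive)
  edge (9, 4)→(0, 4): d=(-9,0) inclusive
  edge (0, 4)→(12, 0): d=(12,-4) inclusive
  edge (12, 0)→(9, 4): d=(-3,4) inclusive
    (4,0)@(9, 1): e=[27,0,9] → █  [on edge]
    (5,0)@(11, 1): e=[27,8,1] → █
    (6,0)@(13, 1): e=[27,16,-7] → ·
    (1,1)@(3, 3): e=[9,0,27] → █  [on edge]
    (2,1)@(5, 3): e=[9,8,19] → █
    (3,1)@(7, 3): e=[9,16,11] → █
    (5,1)@(11, 3): e=[9,32,-5] → ·
    (1,2)@(3, 5): e=[-9,24,21] → ·
    (2,2)@(5, 5): e=[-9,32,13] → ·
    (3,2)@(7, 5): e=[-9,40,5] → ·
    (4,2)@(9, 5): e=[-9,48,-3] → ·
  covered (6 px):
    · · · · █ █ · · · · · ·
    · █ █ █ █ · · · · · · ·
    · · · · · · · · · · · ·
    · · · · · · · · · · · ·
    · · · · · · · · · · · ·
    · · · · · · · · · · · ·
    · · · · · · · · · · · ·
    · · · · · · · · · · · ·
    · · · · · · · · · · · ·
    · · · · · · · · · · · ·
    · · · · · · · · · · · ·
T2:
  2·area = 128
  edge (20, 18)→(6, 14): d=(-14,-4) inclusive
  edge (6, 14)→(10, 6): d=(4,-8) inclusive
  edge (10, 6)→(20, 18): d=(10,12) inclusive
    (4,4)@(9, 9): e=[82,4,42] → █
    (5,4)@(11, 9): e=[90,20,18] → █
    (6,4)@(13, 9): e=[98,36,-6] → ·
    (4,5)@(9, 11): e=[54,12,62] → █
    (6,5)@(13, 11): e=[70,44,14] → █
    (7,5)@(15, 11): e=[78,60,-10] → ·
    (3,6)@(7, 13): e=[18,4,106] → █
    (7,6)@(15, 13): e=[50,68,10] → █
    (8,6)@(17, 13): e=[58,84,-14] → ·
    (3,7)@(7, 15): e=[-10,12,126] → ·
    (4,7)@(9, 15): e=[-2,28,102] → ·
    (5,7)@(11, 15): e=[6,44,78] → █
  covered (16 px):
    · · · · · · · · · · · ·
    · · · · · · · · · · · ·
    · · · · · · · · · · · ·
    · · · · · · · · · · · ·
    · · · · █ █ · · · · · ·
    · · · · █ █ █ · · · · ·
    · · · █ █ █ █ █ · · · ·
    · · · · · █ █ █ █ · · ·
    · · · · · · · · █ █ · ·
    · · · · · · · · · · · ·
    · · · · · · · · · · · ·
T3:
  2·area = 22  (B↔C swapped to make it positive)
  edge (11, 6)→(0, 2): d=(-11,-4) inclusive
  edge (0, 2)→(0, 0): d=(0,-2) inclusive
  edge (0, 0)→(11, 6): d=(11,6) inclusive
    (0,0)@(1, 1): e=[15,2,5] → █
    (1,0)@(3, 1): e=[23,6,-7] → ·
    (0,1)@(1, 3): e=[-7,2,27] → ·
    (1,1)@(3, 3): e=[1,6,15] → █
    (2,1)@(5, 3): e=[9,10,3] → █
    (3,1)@(7, 3): e=[17,14,-9] → ·
    (1,2)@(3, 5): e=[-21,6,37] → ·
    (2,2)@(5, 5): e=[-13,10,25] → ·
    (4,2)@(9, 5): e=[3,18,1] → █
    (5,2)@(11, 5): e=[11,22,-11] → ·
    (4,3)@(9, 7): e=[-19,18,23] → ·
  covered (4 px):
    █ · · · · · · · · · · ·
    · █ █ · · · · · · · · ·
    · · · · █ · · · · · · ·
    · · · · · · · · · · · ·
    · · · · · · · · · · · ·
    · · · · · · · · · · · ·
    · · · · · · · · · · · ·
    · · · · · · · · · · · ·
    · · · · · · · · · · · ·
    · · · · · · · · · · · ·
    · · · · · · · · · · · ·

Answer: [[4,0],[5,0],[1,1],[2,1],[3,1],[4,1]]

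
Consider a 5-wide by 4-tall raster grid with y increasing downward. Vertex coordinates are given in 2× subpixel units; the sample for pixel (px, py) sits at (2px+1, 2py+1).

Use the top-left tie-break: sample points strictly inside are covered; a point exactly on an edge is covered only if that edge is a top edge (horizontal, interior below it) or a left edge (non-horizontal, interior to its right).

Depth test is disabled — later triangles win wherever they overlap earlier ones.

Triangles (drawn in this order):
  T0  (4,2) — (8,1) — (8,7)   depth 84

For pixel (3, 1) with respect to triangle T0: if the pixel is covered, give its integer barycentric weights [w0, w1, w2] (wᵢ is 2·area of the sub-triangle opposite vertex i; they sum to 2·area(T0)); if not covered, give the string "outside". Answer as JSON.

T0:
  2·area = 24
  edge (4, 2)→(8, 1): d=(4,-1) top-left  bias=+0
  edge (8, 1)→(8, 7): d=(0,6) right/bottom  bias=-1
  edge (8, 7)→(4, 2): d=(-4,-5) top-left  bias=+0
    (2,1)@(5, 3): e=[5,18,1] → X
    (3,1)@(7, 3): e=[7,6,11] → X
    (4,1)@(9, 3): e=[9,-6,21] → .
    (2,2)@(5, 5): e=[13,18,-7] → .
    (3,2)@(7, 5): e=[15,6,3] → X
    (4,2)@(9, 5): e=[17,-6,13] → .
    (3,3)@(7, 7): e=[23,6,-5] → .
  covered (3 px):
    . . . . .
    . . X X .
    . . . X .
    . . . . .

Final: [6,11,7]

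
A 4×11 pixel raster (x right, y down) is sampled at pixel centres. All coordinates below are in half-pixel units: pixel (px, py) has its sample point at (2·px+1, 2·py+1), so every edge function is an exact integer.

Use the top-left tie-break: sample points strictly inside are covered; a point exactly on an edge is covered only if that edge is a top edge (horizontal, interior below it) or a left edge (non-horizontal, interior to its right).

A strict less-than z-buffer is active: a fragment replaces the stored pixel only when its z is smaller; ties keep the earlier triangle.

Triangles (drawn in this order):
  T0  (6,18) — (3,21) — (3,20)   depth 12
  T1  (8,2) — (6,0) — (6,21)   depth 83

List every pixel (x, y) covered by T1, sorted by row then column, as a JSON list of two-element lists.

T0:
  2·area = 3
  edge (6, 18)→(3, 21): d=(-3,3) right/bottom  bias=-1
  edge (3, 21)→(3, 20): d=(0,-1) top-left  bias=+0
  edge (3, 20)→(6, 18): d=(3,-2) top-left  bias=+0
    (1,0)@(3, 1): e=[60,0,-57] → .  [on edge]
    (1,1)@(3, 3): e=[54,0,-51] → .  [on edge]
    (1,2)@(3, 5): e=[48,0,-45] → .  [on edge]
    (1,3)@(3, 7): e=[42,0,-39] → .  [on edge]
    (1,4)@(3, 9): e=[36,0,-33] → .  [on edge]
    (1,5)@(3, 11): e=[30,0,-27] → .  [on edge]
    (1,6)@(3, 13): e=[24,0,-21] → .  [on edge]
    (1,7)@(3, 15): e=[18,0,-15] → .  [on edge]
    (1,8)@(3, 17): e=[12,0,-9] → .  [on edge]
    (3,8)@(7, 17): e=[0,4,-1] → .  [on edge]
    (1,9)@(3, 19): e=[6,0,-3] → .  [on edge]
    (2,9)@(5, 19): e=[0,2,1] → .  [on edge]
    (1,10)@(3, 21): e=[0,0,3] → .  [on edge]
  covered (0 px):
    . . . .
    . . . .
    . . . .
    . . . .
    . . . .
    . . . .
    . . . .
    . . . .
    . . . .
    . . . .
    . . . .
T1:
  2·area = 42  (B↔C swapped to make it positive)
  edge (8, 2)→(6, 21): d=(-2,19) right/bottom  bias=-1
  edge (6, 21)→(6, 0): d=(0,-21) top-left  bias=+0
  edge (6, 0)→(8, 2): d=(2,2) right/bottom  bias=-1
    (3,0)@(7, 1): e=[21,21,0] → .  [on edge]
    (3,1)@(7, 3): e=[17,21,4] → X
    (3,2)@(7, 5): e=[13,21,8] → X
    (3,3)@(7, 7): e=[9,21,12] → X
    (3,4)@(7, 9): e=[5,21,16] → X
    (3,5)@(7, 11): e=[1,21,20] → X
    (3,6)@(7, 13): e=[-3,21,24] → .
  covered (5 px):
    . . . .
    . . . X
    . . . X
    . . . X
    . . . X
    . . . X
    . . . .
    . . . .
    . . . .
    . . . .
    . . . .

Final: [[3,1],[3,2],[3,3],[3,4],[3,5]]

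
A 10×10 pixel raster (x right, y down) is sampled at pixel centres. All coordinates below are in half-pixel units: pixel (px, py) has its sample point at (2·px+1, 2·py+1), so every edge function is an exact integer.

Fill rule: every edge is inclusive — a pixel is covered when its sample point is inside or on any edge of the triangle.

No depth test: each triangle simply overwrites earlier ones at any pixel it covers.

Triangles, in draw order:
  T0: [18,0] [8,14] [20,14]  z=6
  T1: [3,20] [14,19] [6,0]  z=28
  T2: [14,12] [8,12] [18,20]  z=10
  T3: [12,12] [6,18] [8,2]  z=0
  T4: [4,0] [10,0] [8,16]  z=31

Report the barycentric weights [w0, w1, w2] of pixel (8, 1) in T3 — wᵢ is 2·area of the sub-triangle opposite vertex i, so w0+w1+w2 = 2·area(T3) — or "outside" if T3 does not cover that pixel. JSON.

T0:
  2·area = 168  (B↔C swapped to make it positive)
  edge (18, 0)→(20, 14): d=(2,14) inclusive
  edge (20, 14)→(8, 14): d=(-12,0) inclusive
  edge (8, 14)→(18, 0): d=(10,-14) inclusive
    (8,1)@(17, 3): e=[20,132,16] → #
    (9,1)@(19, 3): e=[-8,132,44] → ·
    (7,2)@(15, 5): e=[52,108,8] → #
    (9,2)@(19, 5): e=[-4,108,64] → ·
    (6,3)@(13, 7): e=[84,84,0] → #  [on edge]
    (9,3)@(19, 7): e=[0,84,84] → #  [on edge]
    (6,4)@(13, 9): e=[88,60,20] → #
    (5,5)@(11, 11): e=[120,36,12] → #
    (4,6)@(9, 13): e=[152,12,4] → #
    (4,7)@(9, 15): e=[156,-12,24] → ·
    (5,7)@(11, 15): e=[128,-12,52] → ·
    (6,7)@(13, 15): e=[100,-12,80] → ·
  covered (22 px):
    · · · · · · · · · ·
    · · · · · · · · # ·
    · · · · · · · # # ·
    · · · · · · # # # #
    · · · · · · # # # #
    · · · · · # # # # #
    · · · · # # # # # #
    · · · · · · · · · ·
    · · · · · · · · · ·
    · · · · · · · · · ·
T1:
  2·area = 217  (B↔C swapped to make it positive)
  edge (3, 20)→(6, 0): d=(3,-20) inclusive
  edge (6, 0)→(14, 19): d=(8,19) inclusive
  edge (14, 19)→(3, 20): d=(-11,1) inclusive
    (3,1)@(7, 3): e=[29,5,183] → #
    (4,1)@(9, 3): e=[69,-33,181] → ·
    (3,2)@(7, 5): e=[35,21,161] → #
    (4,2)@(9, 5): e=[75,-17,159] → ·
    (2,3)@(5, 7): e=[1,75,141] → #
    (4,3)@(9, 7): e=[81,-1,137] → ·
    (2,4)@(5, 9): e=[7,91,119] → #
    (4,4)@(9, 9): e=[87,15,115] → #
    (5,4)@(11, 9): e=[127,-23,113] → ·
    (2,5)@(5, 11): e=[13,107,97] → #
    (5,5)@(11, 11): e=[133,-7,91] → ·
    (2,6)@(5, 13): e=[19,123,75] → #
  covered (28 px):
    · · · · · · · · · ·
    · · · # · · · · · ·
    · · · # · · · · · ·
    · · # # · · · · · ·
    · · # # # · · · · ·
    · · # # # · · · · ·
    · · # # # # · · · ·
    · · # # # # · · · ·
    · · # # # # # · · ·
    · · # # # # # · · ·
T2:
  2·area = 48  (B↔C swapped to make it positive)
  edge (14, 12)→(18, 20): d=(4,8) inclusive
  edge (18, 20)→(8, 12): d=(-10,-8) inclusive
  edge (8, 12)→(14, 12): d=(6,0) inclusive
    (5,6)@(11, 13): e=[28,14,6] → #
    (6,6)@(13, 13): e=[12,30,6] → #
    (7,6)@(15, 13): e=[-4,46,6] → ·
    (5,7)@(11, 15): e=[36,-6,18] → ·
    (6,7)@(13, 15): e=[20,10,18] → #
    (7,7)@(15, 15): e=[4,26,18] → #
    (8,7)@(17, 15): e=[-12,42,18] → ·
    (6,8)@(13, 17): e=[28,-10,30] → ·
    (7,8)@(15, 17): e=[12,6,30] → #
    (8,8)@(17, 17): e=[-4,22,30] → ·
    (7,9)@(15, 19): e=[20,-14,42] → ·
    (8,9)@(17, 19): e=[4,2,42] → #
  covered (6 px):
    · · · · · · · · · ·
    · · · · · · · · · ·
    · · · · · · · · · ·
    · · · · · · · · · ·
    · · · · · · · · · ·
    · · · · · · · · · ·
    · · · · · # # · · ·
    · · · · · · # # · ·
    · · · · · · · # · ·
    · · · · · · · · # ·
T3:
  2·area = 84
  edge (12, 12)→(6, 18): d=(-6,6) inclusive
  edge (6, 18)→(8, 2): d=(2,-16) inclusive
  edge (8, 2)→(12, 12): d=(4,10) inclusive
    (4,2)@(9, 5): e=[60,22,2] → #
    (5,2)@(11, 5): e=[48,54,-18] → ·
    (9,2)@(19, 5): e=[0,182,-98] → ·  [on edge]
    (4,3)@(9, 7): e=[48,26,10] → #
    (5,3)@(11, 7): e=[36,58,-10] → ·
    (8,3)@(17, 7): e=[0,154,-70] → ·  [on edge]
    (4,4)@(9, 9): e=[36,30,18] → #
    (5,4)@(11, 9): e=[24,62,-2] → ·
    (7,4)@(15, 9): e=[0,126,-42] → ·  [on edge]
    (3,5)@(7, 11): e=[36,2,46] → #
    (5,5)@(11, 11): e=[12,66,6] → #
    (6,5)@(13, 11): e=[0,98,-14] → ·  [on edge]
    (5,6)@(11, 13): e=[0,70,14] → #  [on edge]
    (4,7)@(9, 15): e=[0,42,42] → #  [on edge]
    (3,8)@(7, 17): e=[0,14,70] → #  [on edge]
    (2,9)@(5, 19): e=[0,-14,98] → ·  [on edge]
  covered (12 px):
    · · · · · · · · · ·
    · · · · · · · · · ·
    · · · · # · · · · ·
    · · · · # · · · · ·
    · · · · # · · · · ·
    · · · # # # · · · ·
    · · · # # # · · · ·
    · · · # # · · · · ·
    · · · # · · · · · ·
    · · · · · · · · · ·
T4:
  2·area = 96
  edge (4, 0)→(10, 0): d=(6,0) inclusive
  edge (10, 0)→(8, 16): d=(-2,16) inclusive
  edge (8, 16)→(4, 0): d=(-4,-16) inclusive
    (2,0)@(5, 1): e=[6,78,12] → #
    (3,0)@(7, 1): e=[6,46,44] → #
    (4,0)@(9, 1): e=[6,14,76] → #
    (5,0)@(11, 1): e=[6,-18,108] → ·
    (2,1)@(5, 3): e=[18,74,4] → #
    (5,1)@(11, 3): e=[18,-22,100] → ·
    (2,2)@(5, 5): e=[30,70,-4] → ·
    (3,2)@(7, 5): e=[30,38,28] → #
    (5,2)@(11, 5): e=[30,-26,92] → ·
    (3,3)@(7, 7): e=[42,34,20] → #
    (5,3)@(11, 7): e=[42,-30,84] → ·
    (3,4)@(7, 9): e=[54,30,12] → #
  covered (12 px):
    · · # # # · · · · ·
    · · # # # · · · · ·
    · · · # # · · · · ·
    · · · # # · · · · ·
    · · · # · · · · · ·
    · · · # · · · · · ·
    · · · · · · · · · ·
    · · · · · · · · · ·
    · · · · · · · · · ·
    · · · · · · · · · ·

Final: "outside"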